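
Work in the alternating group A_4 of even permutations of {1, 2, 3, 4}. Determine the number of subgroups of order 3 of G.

|G| = 12 and 3 | 12, so subgroups of order 3 are possible by Lagrange.
The subgroups of order 3 are: {e, (1 2 3), (1 3 2)}; {e, (1 2 4), (1 4 2)}; {e, (1 3 4), (1 4 3)}; {e, (2 3 4), (2 4 3)}.
So G has 4 subgroups of order 3.

4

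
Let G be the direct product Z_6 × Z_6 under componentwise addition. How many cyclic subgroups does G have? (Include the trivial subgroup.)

A cyclic subgroup of order d is generated by each of its φ(d) elements of order d, so the cyclic subgroups of order d number (#elements of order d)/φ(d).
Cyclic subgroups by order — order 1: 1; order 2: 3; order 3: 4; order 6: 12.
Total: 20.

20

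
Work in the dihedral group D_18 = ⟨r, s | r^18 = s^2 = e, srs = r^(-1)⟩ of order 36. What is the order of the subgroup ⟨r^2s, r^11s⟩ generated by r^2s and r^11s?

|⟨r^2s⟩| = 2 and |⟨r^11s⟩| = 2, so |H| is a multiple of lcm(2, 2) = 2 and divides |G| = 36.
Closing under the operation: H = {e, r^9, r^2s, r^11s}, so |H| = 4.

4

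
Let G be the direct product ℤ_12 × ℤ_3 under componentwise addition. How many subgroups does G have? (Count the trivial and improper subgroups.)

|G| = 36, so by Lagrange every subgroup order divides 36. Divisors: 1, 2, 3, 4, 6, 9, 12, 18, 36.
Subgroups by order — order 1: 1; order 2: 1; order 3: 4; order 4: 1; order 6: 4; order 9: 1; order 12: 4; order 18: 1; order 36: 1.
Total: 1 + 1 + 4 + 1 + 4 + 1 + 4 + 1 + 1 = 18.

18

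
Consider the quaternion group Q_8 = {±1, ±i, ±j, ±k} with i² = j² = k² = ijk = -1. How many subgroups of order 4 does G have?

3

|G| = 8 and 4 | 8, so subgroups of order 4 are possible by Lagrange.
The subgroups of order 4 are: {1, -1, i, -i}; {1, -1, j, -j}; {1, -1, k, -k}.
So G has 3 subgroups of order 4.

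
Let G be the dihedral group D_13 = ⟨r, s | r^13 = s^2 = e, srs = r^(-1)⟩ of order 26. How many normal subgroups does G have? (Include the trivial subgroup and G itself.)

3

G has 16 subgroups. Checking conjugation-invariance by order — order 1: 1/1 normal; order 2: 0/13 normal; order 13: 1/1 normal; order 26: 1/1 normal.
Total normal subgroups: 3.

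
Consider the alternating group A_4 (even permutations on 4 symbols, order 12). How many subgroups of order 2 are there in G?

|G| = 12 and 2 | 12, so subgroups of order 2 are possible by Lagrange.
The subgroups of order 2 are: {e, (1 2)(3 4)}; {e, (1 3)(2 4)}; {e, (1 4)(2 3)}.
So G has 3 subgroups of order 2.

3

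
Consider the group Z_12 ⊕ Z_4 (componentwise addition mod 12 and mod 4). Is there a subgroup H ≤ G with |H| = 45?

45 does not divide |G| = 48, so by Lagrange no subgroup of order 45 exists.

No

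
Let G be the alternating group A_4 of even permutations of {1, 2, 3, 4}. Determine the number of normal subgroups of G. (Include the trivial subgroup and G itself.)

G has 10 subgroups. Checking conjugation-invariance by order — order 1: 1/1 normal; order 2: 0/3 normal; order 3: 0/4 normal; order 4: 1/1 normal; order 12: 1/1 normal.
Total normal subgroups: 3.

3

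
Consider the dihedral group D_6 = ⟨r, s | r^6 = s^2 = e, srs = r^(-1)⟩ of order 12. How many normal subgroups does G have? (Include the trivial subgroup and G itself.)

7

G has 16 subgroups. Checking conjugation-invariance by order — order 1: 1/1 normal; order 2: 1/7 normal; order 3: 1/1 normal; order 4: 0/3 normal; order 6: 3/3 normal; order 12: 1/1 normal.
Total normal subgroups: 7.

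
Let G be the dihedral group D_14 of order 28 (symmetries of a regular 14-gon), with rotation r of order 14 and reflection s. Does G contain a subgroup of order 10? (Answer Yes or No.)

No

10 does not divide |G| = 28, so by Lagrange no subgroup of order 10 exists.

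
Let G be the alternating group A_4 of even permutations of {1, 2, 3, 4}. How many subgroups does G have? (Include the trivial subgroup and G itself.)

10

|G| = 12, so by Lagrange every subgroup order divides 12. Divisors: 1, 2, 3, 4, 6, 12.
Subgroups by order — order 1: 1; order 2: 3; order 3: 4; order 4: 1; order 6: 0; order 12: 1.
Total: 1 + 3 + 4 + 1 + 0 + 1 = 10.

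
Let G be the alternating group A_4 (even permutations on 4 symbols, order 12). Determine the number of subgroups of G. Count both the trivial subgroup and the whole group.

10

|G| = 12, so by Lagrange every subgroup order divides 12. Divisors: 1, 2, 3, 4, 6, 12.
Subgroups by order — order 1: 1; order 2: 3; order 3: 4; order 4: 1; order 6: 0; order 12: 1.
Total: 1 + 3 + 4 + 1 + 0 + 1 = 10.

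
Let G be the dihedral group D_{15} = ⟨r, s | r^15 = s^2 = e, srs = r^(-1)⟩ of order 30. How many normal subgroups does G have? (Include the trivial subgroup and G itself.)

G has 28 subgroups. Checking conjugation-invariance by order — order 1: 1/1 normal; order 2: 0/15 normal; order 3: 1/1 normal; order 5: 1/1 normal; order 6: 0/5 normal; order 10: 0/3 normal; order 15: 1/1 normal; order 30: 1/1 normal.
Total normal subgroups: 5.

5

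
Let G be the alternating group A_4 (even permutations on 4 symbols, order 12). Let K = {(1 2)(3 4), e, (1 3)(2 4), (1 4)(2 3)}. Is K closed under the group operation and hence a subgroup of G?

Yes

|K| = 4 divides |G| = 12, consistent with Lagrange.
K contains the identity, every element's inverse is in K, and K is closed under ∘: it is a subgroup.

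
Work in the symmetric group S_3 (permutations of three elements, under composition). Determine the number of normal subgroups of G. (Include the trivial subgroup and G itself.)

3

G has 6 subgroups. Checking conjugation-invariance by order — order 1: 1/1 normal; order 2: 0/3 normal; order 3: 1/1 normal; order 6: 1/1 normal.
Total normal subgroups: 3.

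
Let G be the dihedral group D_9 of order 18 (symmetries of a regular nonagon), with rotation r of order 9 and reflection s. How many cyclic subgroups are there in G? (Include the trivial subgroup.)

12

A cyclic subgroup of order d is generated by each of its φ(d) elements of order d, so the cyclic subgroups of order d number (#elements of order d)/φ(d).
Cyclic subgroups by order — order 1: 1; order 2: 9; order 3: 1; order 9: 1.
Total: 12.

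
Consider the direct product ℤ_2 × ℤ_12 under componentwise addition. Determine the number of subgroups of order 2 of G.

3

|G| = 24 and 2 | 24, so subgroups of order 2 are possible by Lagrange.
The subgroups of order 2 are: {(0,0), (0,6)}; {(0,0), (1,0)}; {(0,0), (1,6)}.
So G has 3 subgroups of order 2.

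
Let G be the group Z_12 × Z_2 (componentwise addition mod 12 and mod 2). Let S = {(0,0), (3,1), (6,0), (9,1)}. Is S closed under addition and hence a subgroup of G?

Yes

|S| = 4 divides |G| = 24, consistent with Lagrange.
S contains the identity, every element's inverse is in S, and S is closed under +: it is a subgroup.
In fact S = ⟨(3,1)⟩.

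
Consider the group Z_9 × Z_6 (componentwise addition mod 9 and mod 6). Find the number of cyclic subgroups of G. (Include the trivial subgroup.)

16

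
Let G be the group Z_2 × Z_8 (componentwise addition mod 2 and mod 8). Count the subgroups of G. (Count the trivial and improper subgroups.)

11

|G| = 16, so by Lagrange every subgroup order divides 16. Divisors: 1, 2, 4, 8, 16.
Subgroups by order — order 1: 1; order 2: 3; order 4: 3; order 8: 3; order 16: 1.
Total: 1 + 3 + 3 + 3 + 1 = 11.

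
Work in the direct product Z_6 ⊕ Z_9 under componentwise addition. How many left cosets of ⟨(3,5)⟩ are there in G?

3

|⟨(3,5)⟩| = 18 and |G| = 54.
By Lagrange, [G : H] = |G|/|H| = 54/18 = 3.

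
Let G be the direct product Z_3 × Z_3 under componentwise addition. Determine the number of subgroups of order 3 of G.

|G| = 9 and 3 | 9, so subgroups of order 3 are possible by Lagrange.
The subgroups of order 3 are: {(0,0), (0,1), (0,2)}; {(0,0), (1,0), (2,0)}; {(0,0), (1,1), (2,2)}; {(0,0), (1,2), (2,1)}.
So G has 4 subgroups of order 3.

4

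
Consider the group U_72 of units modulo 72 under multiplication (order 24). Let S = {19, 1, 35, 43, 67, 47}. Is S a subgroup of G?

47 ∈ S but its inverse 23 ∉ S, so S is not a subgroup.

No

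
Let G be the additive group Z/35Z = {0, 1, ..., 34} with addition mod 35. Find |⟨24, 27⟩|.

|⟨24⟩| = 35 and |⟨27⟩| = 35, so |H| is a multiple of lcm(35, 35) = 35 and divides |G| = 35.
Closing {24, 27} under the group operation gives all of G, so |H| = 35.

35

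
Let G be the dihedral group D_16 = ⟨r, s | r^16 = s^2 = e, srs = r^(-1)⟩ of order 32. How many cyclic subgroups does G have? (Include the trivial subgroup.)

21

Each element a generates a cyclic subgroup ⟨a⟩; distinct elements may generate the same one (a cyclic group of order d has φ(d) generators).
Cyclic subgroups by order — order 1: 1; order 2: 17; order 4: 1; order 8: 1; order 16: 1.
Total: 21.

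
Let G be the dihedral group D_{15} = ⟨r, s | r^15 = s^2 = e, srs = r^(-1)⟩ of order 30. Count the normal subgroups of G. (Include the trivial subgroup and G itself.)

G has 28 subgroups. Checking conjugation-invariance by order — order 1: 1/1 normal; order 2: 0/15 normal; order 3: 1/1 normal; order 5: 1/1 normal; order 6: 0/5 normal; order 10: 0/3 normal; order 15: 1/1 normal; order 30: 1/1 normal.
Total normal subgroups: 5.

5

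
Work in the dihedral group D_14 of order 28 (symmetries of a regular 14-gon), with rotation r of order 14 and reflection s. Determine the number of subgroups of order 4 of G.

7

|G| = 28 and 4 | 28, so subgroups of order 4 are possible by Lagrange.
The subgroups of order 4 are: {e, r^7, r^3s, r^10s}; {e, r^7, r^4s, r^11s}; {e, r^7, r^5s, r^12s}; {e, r^7, r^6s, r^13s}; … (7 in all).
So G has 7 subgroups of order 4.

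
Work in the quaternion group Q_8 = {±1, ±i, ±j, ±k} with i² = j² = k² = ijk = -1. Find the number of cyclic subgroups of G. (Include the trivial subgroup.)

5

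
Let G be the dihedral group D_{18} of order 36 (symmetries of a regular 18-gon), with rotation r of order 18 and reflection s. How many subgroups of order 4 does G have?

|G| = 36 and 4 | 36, so subgroups of order 4 are possible by Lagrange.
The subgroups of order 4 are: {e, r^9, rs, r^10s}; {e, r^9, r^2s, r^11s}; {e, r^9, r^3s, r^12s}; {e, r^9, r^4s, r^13s}; … (9 in all).
So G has 9 subgroups of order 4.

9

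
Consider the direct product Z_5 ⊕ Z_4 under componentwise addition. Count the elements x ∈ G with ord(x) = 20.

8

An element (a,b) has order lcm(ord(a), ord(b)); count pairs with lcm equal to 20.
Enumerating gives 8 such elements.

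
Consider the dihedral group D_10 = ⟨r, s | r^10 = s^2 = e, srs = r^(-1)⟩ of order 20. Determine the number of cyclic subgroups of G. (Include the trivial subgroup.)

Each element a generates a cyclic subgroup ⟨a⟩; distinct elements may generate the same one (a cyclic group of order d has φ(d) generators).
Cyclic subgroups by order — order 1: 1; order 2: 11; order 5: 1; order 10: 1.
Total: 14.

14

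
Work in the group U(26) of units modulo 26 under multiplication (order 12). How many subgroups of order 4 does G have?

1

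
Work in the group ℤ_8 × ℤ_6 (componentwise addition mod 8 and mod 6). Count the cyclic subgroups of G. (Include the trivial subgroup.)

A cyclic subgroup of order d is generated by each of its φ(d) elements of order d, so the cyclic subgroups of order d number (#elements of order d)/φ(d).
Cyclic subgroups by order — order 1: 1; order 2: 3; order 3: 1; order 4: 2; order 6: 3; order 8: 2; order 12: 2; order 24: 2.
Total: 16.

16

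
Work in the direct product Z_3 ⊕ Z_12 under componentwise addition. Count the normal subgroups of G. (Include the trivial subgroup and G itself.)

G is abelian, so every subgroup is normal.
G has 18 subgroups in total, hence 18 normal subgroups.

18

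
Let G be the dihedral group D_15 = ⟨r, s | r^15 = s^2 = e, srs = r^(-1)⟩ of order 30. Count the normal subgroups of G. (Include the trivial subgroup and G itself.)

5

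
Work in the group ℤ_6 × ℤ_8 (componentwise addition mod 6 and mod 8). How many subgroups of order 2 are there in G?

|G| = 48 and 2 | 48, so subgroups of order 2 are possible by Lagrange.
The subgroups of order 2 are: {(0,0), (0,4)}; {(0,0), (3,0)}; {(0,0), (3,4)}.
So G has 3 subgroups of order 2.

3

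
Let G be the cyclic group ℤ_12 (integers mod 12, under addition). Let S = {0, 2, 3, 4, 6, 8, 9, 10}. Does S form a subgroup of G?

No

|S| = 8 does not divide |G| = 12, so by Lagrange S is not a subgroup.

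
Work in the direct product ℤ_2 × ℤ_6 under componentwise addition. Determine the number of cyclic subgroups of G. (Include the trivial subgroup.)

Each element a generates a cyclic subgroup ⟨a⟩; distinct elements may generate the same one (a cyclic group of order d has φ(d) generators).
Cyclic subgroups by order — order 1: 1; order 2: 3; order 3: 1; order 6: 3.
Total: 8.

8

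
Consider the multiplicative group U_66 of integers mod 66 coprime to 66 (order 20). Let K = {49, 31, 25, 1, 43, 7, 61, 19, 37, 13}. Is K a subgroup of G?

|K| = 10 divides |G| = 20, consistent with Lagrange.
K contains the identity, every element's inverse is in K, and K is closed under ·: it is a subgroup.
In fact K = ⟨7⟩.

Yes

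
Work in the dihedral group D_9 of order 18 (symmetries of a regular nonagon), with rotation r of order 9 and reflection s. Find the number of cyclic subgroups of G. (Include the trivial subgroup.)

A cyclic subgroup of order d is generated by each of its φ(d) elements of order d, so the cyclic subgroups of order d number (#elements of order d)/φ(d).
Cyclic subgroups by order — order 1: 1; order 2: 9; order 3: 1; order 9: 1.
Total: 12.

12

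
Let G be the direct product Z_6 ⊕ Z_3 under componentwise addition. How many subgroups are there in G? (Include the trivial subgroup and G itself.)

|G| = 18, so by Lagrange every subgroup order divides 18. Divisors: 1, 2, 3, 6, 9, 18.
Subgroups by order — order 1: 1; order 2: 1; order 3: 4; order 6: 4; order 9: 1; order 18: 1.
Total: 1 + 1 + 4 + 4 + 1 + 1 = 12.

12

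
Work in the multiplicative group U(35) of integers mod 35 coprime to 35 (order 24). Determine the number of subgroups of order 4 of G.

3

|G| = 24 and 4 | 24, so subgroups of order 4 are possible by Lagrange.
The subgroups of order 4 are: {1, 13, 27, 29}; {1, 8, 22, 29}; {1, 6, 29, 34}.
So G has 3 subgroups of order 4.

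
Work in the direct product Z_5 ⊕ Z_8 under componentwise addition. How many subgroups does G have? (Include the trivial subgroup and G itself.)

8

|G| = 40, so by Lagrange every subgroup order divides 40. Divisors: 1, 2, 4, 5, 8, 10, 20, 40.
Subgroups by order — order 1: 1; order 2: 1; order 4: 1; order 5: 1; order 8: 1; order 10: 1; order 20: 1; order 40: 1.
Total: 1 + 1 + 1 + 1 + 1 + 1 + 1 + 1 = 8.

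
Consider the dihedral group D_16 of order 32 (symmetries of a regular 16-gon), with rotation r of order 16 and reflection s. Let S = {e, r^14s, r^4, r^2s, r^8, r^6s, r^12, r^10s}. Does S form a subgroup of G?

Yes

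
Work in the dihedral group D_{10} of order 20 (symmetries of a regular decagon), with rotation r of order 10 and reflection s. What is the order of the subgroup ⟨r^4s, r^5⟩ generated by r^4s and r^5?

4

|⟨r^4s⟩| = 2 and |⟨r^5⟩| = 2, so |H| is a multiple of lcm(2, 2) = 2 and divides |G| = 20.
Closing under the operation: H = {e, r^5, r^4s, r^9s}, so |H| = 4.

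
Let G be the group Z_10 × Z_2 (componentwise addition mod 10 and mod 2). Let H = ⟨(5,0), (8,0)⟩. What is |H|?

|⟨(5,0)⟩| = 2 and |⟨(8,0)⟩| = 5, so |H| is a multiple of lcm(2, 5) = 10 and divides |G| = 20.
Closing under the operation: H = {(0,0), (1,0), (2,0), (3,0), (4,0), (5,0), (6,0), (7,0), (8,0), (9,0)}, so |H| = 10.

10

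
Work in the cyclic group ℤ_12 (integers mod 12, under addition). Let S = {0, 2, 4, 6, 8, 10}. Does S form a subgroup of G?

Yes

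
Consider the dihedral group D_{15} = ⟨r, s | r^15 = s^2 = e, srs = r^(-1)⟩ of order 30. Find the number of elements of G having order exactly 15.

8

The elements of order 15 are: r, r^2, r^4, r^7, r^8, r^11, r^13, r^14.
That's 8.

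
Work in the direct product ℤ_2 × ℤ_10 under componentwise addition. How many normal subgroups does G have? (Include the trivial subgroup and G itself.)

G is abelian, so every subgroup is normal.
G has 10 subgroups in total, hence 10 normal subgroups.

10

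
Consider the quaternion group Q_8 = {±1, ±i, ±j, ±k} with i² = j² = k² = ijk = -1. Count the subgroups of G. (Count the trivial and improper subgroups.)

|G| = 8, so by Lagrange every subgroup order divides 8. Divisors: 1, 2, 4, 8.
Subgroups by order — order 1: 1; order 2: 1; order 4: 3; order 8: 1.
Total: 1 + 1 + 3 + 1 = 6.

6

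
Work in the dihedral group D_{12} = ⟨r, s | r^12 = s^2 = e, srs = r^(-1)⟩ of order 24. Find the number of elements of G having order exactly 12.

The elements of order 12 are: r, r^5, r^7, r^11.
That's 4.

4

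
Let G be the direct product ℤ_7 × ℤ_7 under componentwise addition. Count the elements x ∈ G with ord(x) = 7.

An element (a,b) has order lcm(ord(a), ord(b)); count pairs with lcm equal to 7.
Enumerating gives 48 such elements.

48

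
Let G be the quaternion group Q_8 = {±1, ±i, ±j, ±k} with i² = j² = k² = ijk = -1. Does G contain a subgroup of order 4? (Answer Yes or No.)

Yes

4 | 8. A subgroup of order 4 is {1, -1, i, -i}.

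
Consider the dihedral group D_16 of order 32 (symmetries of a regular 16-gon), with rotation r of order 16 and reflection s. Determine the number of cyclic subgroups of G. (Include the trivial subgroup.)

Each element a generates a cyclic subgroup ⟨a⟩; distinct elements may generate the same one (a cyclic group of order d has φ(d) generators).
Cyclic subgroups by order — order 1: 1; order 2: 17; order 4: 1; order 8: 1; order 16: 1.
Total: 21.

21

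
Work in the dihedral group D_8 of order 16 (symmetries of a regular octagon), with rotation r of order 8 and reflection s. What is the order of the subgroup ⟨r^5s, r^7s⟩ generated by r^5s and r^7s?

|⟨r^5s⟩| = 2 and |⟨r^7s⟩| = 2, so |H| is a multiple of lcm(2, 2) = 2 and divides |G| = 16.
Closing under the operation: H = {e, r^2, r^4, r^6, rs, r^3s, r^5s, r^7s}, so |H| = 8.

8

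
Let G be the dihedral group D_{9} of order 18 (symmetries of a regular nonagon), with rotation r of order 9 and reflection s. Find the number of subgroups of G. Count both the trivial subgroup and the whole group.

16

|G| = 18, so by Lagrange every subgroup order divides 18. Divisors: 1, 2, 3, 6, 9, 18.
Subgroups by order — order 1: 1; order 2: 9; order 3: 1; order 6: 3; order 9: 1; order 18: 1.
Total: 1 + 9 + 1 + 3 + 1 + 1 = 16.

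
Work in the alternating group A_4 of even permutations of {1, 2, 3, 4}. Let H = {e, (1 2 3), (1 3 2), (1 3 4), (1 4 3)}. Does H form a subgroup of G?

No

|H| = 5 does not divide |G| = 12, so by Lagrange H is not a subgroup.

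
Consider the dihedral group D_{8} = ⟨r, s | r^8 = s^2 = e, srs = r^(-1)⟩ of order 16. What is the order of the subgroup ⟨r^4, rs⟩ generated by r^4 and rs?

4

|⟨r^4⟩| = 2 and |⟨rs⟩| = 2, so |H| is a multiple of lcm(2, 2) = 2 and divides |G| = 16.
Closing under the operation: H = {e, r^4, rs, r^5s}, so |H| = 4.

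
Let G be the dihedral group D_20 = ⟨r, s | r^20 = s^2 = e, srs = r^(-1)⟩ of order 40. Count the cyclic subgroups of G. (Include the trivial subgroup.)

26

Group the elements of G by the cyclic subgroup they generate; each cyclic subgroup of order d accounts for φ(d) elements.
Cyclic subgroups by order — order 1: 1; order 2: 21; order 4: 1; order 5: 1; order 10: 1; order 20: 1.
Total: 26.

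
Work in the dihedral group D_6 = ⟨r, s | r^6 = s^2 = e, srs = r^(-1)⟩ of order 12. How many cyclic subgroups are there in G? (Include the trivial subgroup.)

10

Each element a generates a cyclic subgroup ⟨a⟩; distinct elements may generate the same one (a cyclic group of order d has φ(d) generators).
Cyclic subgroups by order — order 1: 1; order 2: 7; order 3: 1; order 6: 1.
Total: 10.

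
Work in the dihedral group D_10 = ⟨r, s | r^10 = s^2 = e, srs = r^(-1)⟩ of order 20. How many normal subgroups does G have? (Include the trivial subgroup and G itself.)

7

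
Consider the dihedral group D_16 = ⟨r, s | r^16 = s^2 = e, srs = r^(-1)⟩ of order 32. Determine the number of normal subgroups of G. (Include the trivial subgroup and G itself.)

8

G has 36 subgroups. Checking conjugation-invariance by order — order 1: 1/1 normal; order 2: 1/17 normal; order 4: 1/9 normal; order 8: 1/5 normal; order 16: 3/3 normal; order 32: 1/1 normal.
Total normal subgroups: 8.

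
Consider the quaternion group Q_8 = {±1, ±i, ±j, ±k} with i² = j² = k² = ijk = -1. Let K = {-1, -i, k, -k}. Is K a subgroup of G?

No

The identity 1 ∉ K, so K is not a subgroup.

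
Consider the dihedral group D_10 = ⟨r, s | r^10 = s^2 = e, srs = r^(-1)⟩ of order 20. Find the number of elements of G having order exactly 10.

The elements of order 10 are: r, r^3, r^7, r^9.
That's 4.

4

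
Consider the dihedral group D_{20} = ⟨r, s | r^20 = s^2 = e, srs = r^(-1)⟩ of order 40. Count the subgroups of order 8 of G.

|G| = 40 and 8 | 40, so subgroups of order 8 are possible by Lagrange.
The subgroups of order 8 are: {e, r^5, r^10, r^15, s, r^5s, r^10s, r^15s}; {e, r^5, r^10, r^15, rs, r^6s, r^11s, r^16s}; {e, r^5, r^10, r^15, r^2s, r^7s, r^12s, r^17s}; {e, r^5, r^10, r^15, r^3s, r^8s, r^13s, r^18s}; … (5 in all).
So G has 5 subgroups of order 8.

5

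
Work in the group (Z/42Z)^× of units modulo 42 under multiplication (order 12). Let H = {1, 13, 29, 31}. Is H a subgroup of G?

31 ∈ H but its inverse 19 ∉ H, so H is not a subgroup.

No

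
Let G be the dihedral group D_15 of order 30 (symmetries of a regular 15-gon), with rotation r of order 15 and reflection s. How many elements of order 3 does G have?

The elements of order 3 are: r^5, r^10.
That's 2.

2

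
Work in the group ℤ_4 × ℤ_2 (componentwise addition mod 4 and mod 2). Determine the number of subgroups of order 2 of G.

|G| = 8 and 2 | 8, so subgroups of order 2 are possible by Lagrange.
The subgroups of order 2 are: {(0,0), (0,1)}; {(0,0), (2,0)}; {(0,0), (2,1)}.
So G has 3 subgroups of order 2.

3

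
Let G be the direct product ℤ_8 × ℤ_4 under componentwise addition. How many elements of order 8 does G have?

16

An element (a,b) has order lcm(ord(a), ord(b)); count pairs with lcm equal to 8.
Enumerating gives 16 such elements.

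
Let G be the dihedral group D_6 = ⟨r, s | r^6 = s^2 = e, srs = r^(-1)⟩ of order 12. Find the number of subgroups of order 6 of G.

|G| = 12 and 6 | 12, so subgroups of order 6 are possible by Lagrange.
The subgroups of order 6 are: {e, r, r^2, r^3, r^4, r^5}; {e, r^2, r^4, s, r^2s, r^4s}; {e, r^2, r^4, rs, r^3s, r^5s}.
So G has 3 subgroups of order 6.

3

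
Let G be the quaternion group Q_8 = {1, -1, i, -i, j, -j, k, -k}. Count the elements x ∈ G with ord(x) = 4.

6

The elements of order 4 are: i, -i, j, -j, k, -k.
That's 6.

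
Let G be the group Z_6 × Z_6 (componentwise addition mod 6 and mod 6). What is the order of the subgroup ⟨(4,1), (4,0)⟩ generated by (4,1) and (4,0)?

|⟨(4,1)⟩| = 6 and |⟨(4,0)⟩| = 3, so |H| is a multiple of lcm(6, 3) = 6 and divides |G| = 36.
Closing under the operation: H = {(0,0), (0,1), (0,2), (0,3), (0,4), (0,5), (2,0), (2,1), (2,2), (2,3), (2,4), (2,5), (4,0), (4,1), (4,2), (4,3), (4,4), (4,5)}, so |H| = 18.

18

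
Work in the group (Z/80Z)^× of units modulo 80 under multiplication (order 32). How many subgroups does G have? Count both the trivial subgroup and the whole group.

54

|G| = 32, so by Lagrange every subgroup order divides 32. Divisors: 1, 2, 4, 8, 16, 32.
Subgroups by order — order 1: 1; order 2: 7; order 4: 19; order 8: 19; order 16: 7; order 32: 1.
Total: 1 + 7 + 19 + 19 + 7 + 1 = 54.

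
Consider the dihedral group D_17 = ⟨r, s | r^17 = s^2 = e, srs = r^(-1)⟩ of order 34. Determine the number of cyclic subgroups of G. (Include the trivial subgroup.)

19

A cyclic subgroup of order d is generated by each of its φ(d) elements of order d, so the cyclic subgroups of order d number (#elements of order d)/φ(d).
Cyclic subgroups by order — order 1: 1; order 2: 17; order 17: 1.
Total: 19.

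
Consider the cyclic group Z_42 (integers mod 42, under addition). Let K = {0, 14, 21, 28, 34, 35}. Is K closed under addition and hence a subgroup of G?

34 ∈ K but its inverse 8 ∉ K, so K is not a subgroup.

No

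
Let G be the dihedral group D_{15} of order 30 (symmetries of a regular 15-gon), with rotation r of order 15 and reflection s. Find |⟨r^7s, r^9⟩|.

10

|⟨r^7s⟩| = 2 and |⟨r^9⟩| = 5, so |H| is a multiple of lcm(2, 5) = 10 and divides |G| = 30.
Closing under the operation: H = {e, r^3, r^6, r^9, r^12, rs, r^4s, r^7s, r^10s, r^13s}, so |H| = 10.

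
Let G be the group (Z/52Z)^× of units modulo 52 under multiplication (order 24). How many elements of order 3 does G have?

The elements of order 3 are: 9, 29.
That's 2.

2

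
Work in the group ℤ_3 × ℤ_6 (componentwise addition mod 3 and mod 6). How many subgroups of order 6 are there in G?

4

|G| = 18 and 6 | 18, so subgroups of order 6 are possible by Lagrange.
The subgroups of order 6 are: {(0,0), (0,1), (0,2), (0,3), (0,4), (0,5)}; {(0,0), (0,3), (1,0), (1,3), (2,0), (2,3)}; {(0,0), (0,3), (1,1), (1,4), (2,2), (2,5)}; {(0,0), (0,3), (1,2), (1,5), (2,1), (2,4)}.
So G has 4 subgroups of order 6.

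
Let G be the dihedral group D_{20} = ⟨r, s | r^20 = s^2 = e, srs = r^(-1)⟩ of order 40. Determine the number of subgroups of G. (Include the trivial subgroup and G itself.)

48

|G| = 40, so by Lagrange every subgroup order divides 40. Divisors: 1, 2, 4, 5, 8, 10, 20, 40.
Subgroups by order — order 1: 1; order 2: 21; order 4: 11; order 5: 1; order 8: 5; order 10: 5; order 20: 3; order 40: 1.
Total: 1 + 21 + 11 + 1 + 5 + 5 + 3 + 1 = 48.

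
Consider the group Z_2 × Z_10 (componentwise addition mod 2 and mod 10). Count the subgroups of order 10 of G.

|G| = 20 and 10 | 20, so subgroups of order 10 are possible by Lagrange.
The subgroups of order 10 are: {(0,0), (0,1), (0,2), (0,3), (0,4), (0,5), (0,6), (0,7), (0,8), (0,9)}; {(0,0), (0,2), (0,4), (0,6), (0,8), (1,0), (1,2), (1,4), (1,6), (1,8)}; {(0,0), (0,2), (0,4), (0,6), (0,8), (1,1), (1,3), (1,5), (1,7), (1,9)}.
So G has 3 subgroups of order 10.

3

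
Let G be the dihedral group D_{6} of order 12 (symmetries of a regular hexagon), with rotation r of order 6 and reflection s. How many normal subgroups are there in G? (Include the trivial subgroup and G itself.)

G has 16 subgroups. Checking conjugation-invariance by order — order 1: 1/1 normal; order 2: 1/7 normal; order 3: 1/1 normal; order 4: 0/3 normal; order 6: 3/3 normal; order 12: 1/1 normal.
Total normal subgroups: 7.

7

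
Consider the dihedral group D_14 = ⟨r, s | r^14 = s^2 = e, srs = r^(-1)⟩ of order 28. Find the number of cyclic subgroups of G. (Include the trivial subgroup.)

18

Each element a generates a cyclic subgroup ⟨a⟩; distinct elements may generate the same one (a cyclic group of order d has φ(d) generators).
Cyclic subgroups by order — order 1: 1; order 2: 15; order 7: 1; order 14: 1.
Total: 18.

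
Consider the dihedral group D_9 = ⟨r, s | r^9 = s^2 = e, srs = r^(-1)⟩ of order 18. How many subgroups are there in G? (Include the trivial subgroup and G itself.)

|G| = 18, so by Lagrange every subgroup order divides 18. Divisors: 1, 2, 3, 6, 9, 18.
Subgroups by order — order 1: 1; order 2: 9; order 3: 1; order 6: 3; order 9: 1; order 18: 1.
Total: 1 + 9 + 1 + 3 + 1 + 1 = 16.

16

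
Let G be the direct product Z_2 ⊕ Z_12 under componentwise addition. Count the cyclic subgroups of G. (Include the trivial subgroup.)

12

A cyclic subgroup of order d is generated by each of its φ(d) elements of order d, so the cyclic subgroups of order d number (#elements of order d)/φ(d).
Cyclic subgroups by order — order 1: 1; order 2: 3; order 3: 1; order 4: 2; order 6: 3; order 12: 2.
Total: 12.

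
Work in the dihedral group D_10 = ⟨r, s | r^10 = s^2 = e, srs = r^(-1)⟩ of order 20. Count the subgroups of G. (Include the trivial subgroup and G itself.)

|G| = 20, so by Lagrange every subgroup order divides 20. Divisors: 1, 2, 4, 5, 10, 20.
Subgroups by order — order 1: 1; order 2: 11; order 4: 5; order 5: 1; order 10: 3; order 20: 1.
Total: 1 + 11 + 5 + 1 + 3 + 1 = 22.

22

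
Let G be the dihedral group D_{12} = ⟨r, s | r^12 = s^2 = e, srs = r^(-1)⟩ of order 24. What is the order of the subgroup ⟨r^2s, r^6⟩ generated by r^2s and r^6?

|⟨r^2s⟩| = 2 and |⟨r^6⟩| = 2, so |H| is a multiple of lcm(2, 2) = 2 and divides |G| = 24.
Closing under the operation: H = {e, r^6, r^2s, r^8s}, so |H| = 4.

4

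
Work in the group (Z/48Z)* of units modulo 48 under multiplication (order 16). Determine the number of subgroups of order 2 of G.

7

|G| = 16 and 2 | 16, so subgroups of order 2 are possible by Lagrange.
The subgroups of order 2 are: {1, 17}; {1, 23}; {1, 25}; {1, 31}; … (7 in all).
So G has 7 subgroups of order 2.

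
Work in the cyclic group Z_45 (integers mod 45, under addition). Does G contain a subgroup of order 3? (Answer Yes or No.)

3 | 45. A subgroup of order 3 is {0, 15, 30}.

Yes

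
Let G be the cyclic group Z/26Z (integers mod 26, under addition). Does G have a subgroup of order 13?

13 | 26. A subgroup of order 13 is {0, 2, 4, 6, 8, 10, 12, 14, 16, 18, 20, 22, 24}.

Yes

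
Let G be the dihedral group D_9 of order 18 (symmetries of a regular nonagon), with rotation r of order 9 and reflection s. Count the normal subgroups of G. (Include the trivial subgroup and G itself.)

4

G has 16 subgroups. Checking conjugation-invariance by order — order 1: 1/1 normal; order 2: 0/9 normal; order 3: 1/1 normal; order 6: 0/3 normal; order 9: 1/1 normal; order 18: 1/1 normal.
Total normal subgroups: 4.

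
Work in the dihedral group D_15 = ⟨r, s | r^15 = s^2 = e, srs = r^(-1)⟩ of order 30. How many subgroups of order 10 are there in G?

|G| = 30 and 10 | 30, so subgroups of order 10 are possible by Lagrange.
The subgroups of order 10 are: {e, r^3, r^6, r^9, r^12, rs, r^4s, r^7s, r^10s, r^13s}; {e, r^3, r^6, r^9, r^12, r^2s, r^5s, r^8s, r^11s, r^14s}; {e, r^3, r^6, r^9, r^12, s, r^3s, r^6s, r^9s, r^12s}.
So G has 3 subgroups of order 10.

3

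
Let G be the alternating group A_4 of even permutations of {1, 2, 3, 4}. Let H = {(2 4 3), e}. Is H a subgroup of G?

No

(2 4 3) ∈ H but its inverse (2 3 4) ∉ H, so H is not a subgroup.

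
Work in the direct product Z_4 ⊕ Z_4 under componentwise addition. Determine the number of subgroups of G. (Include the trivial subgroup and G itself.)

|G| = 16, so by Lagrange every subgroup order divides 16. Divisors: 1, 2, 4, 8, 16.
Subgroups by order — order 1: 1; order 2: 3; order 4: 7; order 8: 3; order 16: 1.
Total: 1 + 3 + 7 + 3 + 1 = 15.

15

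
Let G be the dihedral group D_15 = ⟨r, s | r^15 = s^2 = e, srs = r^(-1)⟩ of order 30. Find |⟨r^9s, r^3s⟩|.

|⟨r^9s⟩| = 2 and |⟨r^3s⟩| = 2, so |H| is a multiple of lcm(2, 2) = 2 and divides |G| = 30.
Closing under the operation: H = {e, r^3, r^6, r^9, r^12, s, r^3s, r^6s, r^9s, r^12s}, so |H| = 10.

10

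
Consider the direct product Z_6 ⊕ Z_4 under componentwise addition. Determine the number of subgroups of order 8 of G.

1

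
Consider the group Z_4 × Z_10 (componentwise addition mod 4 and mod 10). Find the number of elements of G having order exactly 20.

16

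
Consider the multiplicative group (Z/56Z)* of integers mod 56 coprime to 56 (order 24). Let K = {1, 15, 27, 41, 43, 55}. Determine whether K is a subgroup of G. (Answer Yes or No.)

No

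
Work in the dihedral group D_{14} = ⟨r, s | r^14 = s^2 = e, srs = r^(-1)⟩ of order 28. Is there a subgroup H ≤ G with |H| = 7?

7 | 28. A subgroup of order 7 is {e, r^2, r^4, r^6, r^8, r^10, r^12}.

Yes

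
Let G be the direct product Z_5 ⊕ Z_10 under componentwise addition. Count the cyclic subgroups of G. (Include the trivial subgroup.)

14

Group the elements of G by the cyclic subgroup they generate; each cyclic subgroup of order d accounts for φ(d) elements.
Cyclic subgroups by order — order 1: 1; order 2: 1; order 5: 6; order 10: 6.
Total: 14.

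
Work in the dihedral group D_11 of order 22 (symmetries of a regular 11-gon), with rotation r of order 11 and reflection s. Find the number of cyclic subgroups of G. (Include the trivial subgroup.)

13

Group the elements of G by the cyclic subgroup they generate; each cyclic subgroup of order d accounts for φ(d) elements.
Cyclic subgroups by order — order 1: 1; order 2: 11; order 11: 1.
Total: 13.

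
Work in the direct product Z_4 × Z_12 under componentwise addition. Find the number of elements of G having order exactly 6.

An element (a,b) has order lcm(ord(a), ord(b)); count pairs with lcm equal to 6.
Enumerating gives 6 such elements.

6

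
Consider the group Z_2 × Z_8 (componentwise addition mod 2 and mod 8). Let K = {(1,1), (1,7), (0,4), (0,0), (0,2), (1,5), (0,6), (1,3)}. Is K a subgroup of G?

Yes

|K| = 8 divides |G| = 16, consistent with Lagrange.
K contains the identity, every element's inverse is in K, and K is closed under +: it is a subgroup.
In fact K = ⟨(1,5)⟩.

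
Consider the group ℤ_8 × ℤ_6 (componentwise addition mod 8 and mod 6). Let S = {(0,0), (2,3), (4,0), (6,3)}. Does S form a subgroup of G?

Yes

|S| = 4 divides |G| = 48, consistent with Lagrange.
S contains the identity, every element's inverse is in S, and S is closed under +: it is a subgroup.
In fact S = ⟨(2,3)⟩.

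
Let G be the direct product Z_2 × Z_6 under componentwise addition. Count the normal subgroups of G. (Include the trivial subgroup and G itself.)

G is abelian, so every subgroup is normal.
G has 10 subgroups in total, hence 10 normal subgroups.

10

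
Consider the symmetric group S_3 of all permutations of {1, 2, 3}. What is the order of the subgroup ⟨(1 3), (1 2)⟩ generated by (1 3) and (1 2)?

6

|⟨(1 3)⟩| = 2 and |⟨(1 2)⟩| = 2, so |H| is a multiple of lcm(2, 2) = 2 and divides |G| = 6.
Closing {(1 3), (1 2)} under the group operation gives all of G, so |H| = 6.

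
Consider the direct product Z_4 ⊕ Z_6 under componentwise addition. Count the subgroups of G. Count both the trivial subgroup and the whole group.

|G| = 24, so by Lagrange every subgroup order divides 24. Divisors: 1, 2, 3, 4, 6, 8, 12, 24.
Subgroups by order — order 1: 1; order 2: 3; order 3: 1; order 4: 3; order 6: 3; order 8: 1; order 12: 3; order 24: 1.
Total: 1 + 3 + 1 + 3 + 3 + 1 + 3 + 1 = 16.

16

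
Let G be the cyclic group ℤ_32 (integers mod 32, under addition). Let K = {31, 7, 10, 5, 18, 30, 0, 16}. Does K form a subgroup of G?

No

18 ∈ K but its inverse 14 ∉ K, so K is not a subgroup.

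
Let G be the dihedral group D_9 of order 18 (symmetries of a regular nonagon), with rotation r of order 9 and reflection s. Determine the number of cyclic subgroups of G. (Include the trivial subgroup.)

Each element a generates a cyclic subgroup ⟨a⟩; distinct elements may generate the same one (a cyclic group of order d has φ(d) generators).
Cyclic subgroups by order — order 1: 1; order 2: 9; order 3: 1; order 9: 1.
Total: 12.

12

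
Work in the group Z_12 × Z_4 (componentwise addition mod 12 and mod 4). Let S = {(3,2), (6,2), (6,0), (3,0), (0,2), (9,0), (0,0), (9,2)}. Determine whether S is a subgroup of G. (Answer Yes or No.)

|S| = 8 divides |G| = 48, consistent with Lagrange.
S contains the identity, every element's inverse is in S, and S is closed under +: it is a subgroup.

Yes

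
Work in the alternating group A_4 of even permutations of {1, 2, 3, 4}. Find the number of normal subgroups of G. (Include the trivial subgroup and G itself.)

G has 10 subgroups. Checking conjugation-invariance by order — order 1: 1/1 normal; order 2: 0/3 normal; order 3: 0/4 normal; order 4: 1/1 normal; order 12: 1/1 normal.
Total normal subgroups: 3.

3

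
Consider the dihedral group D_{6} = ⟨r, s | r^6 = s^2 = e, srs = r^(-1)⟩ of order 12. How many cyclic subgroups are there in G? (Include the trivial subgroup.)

Group the elements of G by the cyclic subgroup they generate; each cyclic subgroup of order d accounts for φ(d) elements.
Cyclic subgroups by order — order 1: 1; order 2: 7; order 3: 1; order 6: 1.
Total: 10.

10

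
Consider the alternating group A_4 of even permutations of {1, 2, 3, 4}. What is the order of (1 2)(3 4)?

Computing powers of (1 2)(3 4): the smallest k with ((1 2)(3 4))^k = e is k = 2.

2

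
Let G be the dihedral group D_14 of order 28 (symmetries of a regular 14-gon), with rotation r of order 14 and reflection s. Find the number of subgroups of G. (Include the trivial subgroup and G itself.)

28

|G| = 28, so by Lagrange every subgroup order divides 28. Divisors: 1, 2, 4, 7, 14, 28.
Subgroups by order — order 1: 1; order 2: 15; order 4: 7; order 7: 1; order 14: 3; order 28: 1.
Total: 1 + 15 + 7 + 1 + 3 + 1 = 28.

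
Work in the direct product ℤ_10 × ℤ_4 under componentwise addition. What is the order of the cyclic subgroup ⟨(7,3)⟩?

20

The order of (7,3) in Z_10 × Z_4 is lcm(ord(7) in Z_10, ord(3) in Z_4).
ord(7) = 10 and ord(3) = 4, so |⟨(7,3)⟩| = lcm(10, 4) = 20.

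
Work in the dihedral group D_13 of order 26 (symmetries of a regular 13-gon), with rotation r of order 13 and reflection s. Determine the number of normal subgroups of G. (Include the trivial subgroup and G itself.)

3

G has 16 subgroups. Checking conjugation-invariance by order — order 1: 1/1 normal; order 2: 0/13 normal; order 13: 1/1 normal; order 26: 1/1 normal.
Total normal subgroups: 3.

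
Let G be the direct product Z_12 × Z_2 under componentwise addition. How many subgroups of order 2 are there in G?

3

|G| = 24 and 2 | 24, so subgroups of order 2 are possible by Lagrange.
The subgroups of order 2 are: {(0,0), (0,1)}; {(0,0), (6,0)}; {(0,0), (6,1)}.
So G has 3 subgroups of order 2.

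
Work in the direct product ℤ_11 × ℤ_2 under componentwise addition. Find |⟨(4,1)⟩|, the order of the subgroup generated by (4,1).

The order of (4,1) in Z_11 × Z_2 is lcm(ord(4) in Z_11, ord(1) in Z_2).
ord(4) = 11 and ord(1) = 2, so |⟨(4,1)⟩| = lcm(11, 2) = 22.

22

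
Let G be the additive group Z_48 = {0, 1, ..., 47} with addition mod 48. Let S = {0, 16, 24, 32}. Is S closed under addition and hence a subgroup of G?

No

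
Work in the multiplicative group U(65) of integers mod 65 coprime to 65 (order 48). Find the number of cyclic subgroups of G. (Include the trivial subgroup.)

Each element a generates a cyclic subgroup ⟨a⟩; distinct elements may generate the same one (a cyclic group of order d has φ(d) generators).
Cyclic subgroups by order — order 1: 1; order 2: 3; order 3: 1; order 4: 6; order 6: 3; order 12: 6.
Total: 20.

20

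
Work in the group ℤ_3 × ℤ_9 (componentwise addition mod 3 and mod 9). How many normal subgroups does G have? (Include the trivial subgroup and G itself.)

10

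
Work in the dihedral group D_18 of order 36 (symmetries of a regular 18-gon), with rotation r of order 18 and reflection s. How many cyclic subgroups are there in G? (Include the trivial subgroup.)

A cyclic subgroup of order d is generated by each of its φ(d) elements of order d, so the cyclic subgroups of order d number (#elements of order d)/φ(d).
Cyclic subgroups by order — order 1: 1; order 2: 19; order 3: 1; order 6: 1; order 9: 1; order 18: 1.
Total: 24.

24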